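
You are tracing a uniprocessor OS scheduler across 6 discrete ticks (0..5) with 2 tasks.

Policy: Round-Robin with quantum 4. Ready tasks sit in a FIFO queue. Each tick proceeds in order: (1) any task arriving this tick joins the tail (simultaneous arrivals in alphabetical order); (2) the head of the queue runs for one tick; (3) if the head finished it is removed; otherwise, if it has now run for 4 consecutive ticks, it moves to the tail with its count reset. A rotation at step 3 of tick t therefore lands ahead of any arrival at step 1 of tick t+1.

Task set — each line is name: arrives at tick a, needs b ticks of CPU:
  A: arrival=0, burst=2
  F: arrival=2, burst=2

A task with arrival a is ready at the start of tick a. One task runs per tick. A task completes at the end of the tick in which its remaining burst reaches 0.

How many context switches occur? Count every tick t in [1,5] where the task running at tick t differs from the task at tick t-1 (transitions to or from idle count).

context switches = 2

t=0: queue=[A] q_used=0 → run A
t=1: queue=[A] q_used=1 → run A
t=2: queue=[F] q_used=0 → run F
t=3: queue=[F] q_used=1 → run F
t=4: (idle)
t=5: (idle)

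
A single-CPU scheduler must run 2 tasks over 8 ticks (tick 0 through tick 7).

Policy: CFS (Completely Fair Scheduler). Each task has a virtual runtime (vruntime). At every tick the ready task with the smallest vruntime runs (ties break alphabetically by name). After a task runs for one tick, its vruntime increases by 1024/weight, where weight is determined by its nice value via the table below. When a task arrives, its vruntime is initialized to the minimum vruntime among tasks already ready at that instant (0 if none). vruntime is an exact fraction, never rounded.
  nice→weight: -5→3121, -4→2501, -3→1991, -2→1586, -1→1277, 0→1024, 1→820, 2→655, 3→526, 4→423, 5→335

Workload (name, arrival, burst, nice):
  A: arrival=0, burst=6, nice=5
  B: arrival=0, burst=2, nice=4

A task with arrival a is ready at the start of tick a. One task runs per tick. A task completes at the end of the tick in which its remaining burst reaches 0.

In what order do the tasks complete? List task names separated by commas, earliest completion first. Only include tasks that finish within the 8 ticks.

completion order = B, A

t=0: vr[A=0 B=0] → run A
t=1: vr[A=1024/335 B=0] → run B
t=2: vr[A=1024/335 B=1024/423] → run B
t=3: vr[A=1024/335] → run A
t=4: vr[A=2048/335] → run A
t=5: vr[A=3072/335] → run A
t=6: vr[A=4096/335] → run A
t=7: vr[A=1024/67] → run A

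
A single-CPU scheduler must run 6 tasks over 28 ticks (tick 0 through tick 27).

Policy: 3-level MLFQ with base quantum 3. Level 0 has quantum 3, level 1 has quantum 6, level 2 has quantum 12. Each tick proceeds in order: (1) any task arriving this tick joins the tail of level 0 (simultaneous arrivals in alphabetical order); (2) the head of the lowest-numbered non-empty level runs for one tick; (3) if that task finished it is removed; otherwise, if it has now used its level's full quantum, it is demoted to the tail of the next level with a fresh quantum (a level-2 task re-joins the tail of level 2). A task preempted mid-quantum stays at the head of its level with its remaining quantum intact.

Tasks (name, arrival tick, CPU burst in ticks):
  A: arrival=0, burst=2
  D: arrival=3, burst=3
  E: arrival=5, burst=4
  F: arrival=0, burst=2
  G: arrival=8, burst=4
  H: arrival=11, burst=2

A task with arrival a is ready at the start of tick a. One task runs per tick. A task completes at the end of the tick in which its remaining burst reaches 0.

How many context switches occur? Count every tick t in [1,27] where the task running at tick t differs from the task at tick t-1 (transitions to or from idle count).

t=0: L0/L1/L2 = AF/-/- → run A
t=1: L0/L1/L2 = AF/-/- → run A
t=2: L0/L1/L2 = F/-/- → run F
t=3: L0/L1/L2 = FD/-/- → run F
t=4: L0/L1/L2 = D/-/- → run D
t=5: L0/L1/L2 = DE/-/- → run D
t=6: L0/L1/L2 = DE/-/- → run D
t=7: L0/L1/L2 = E/-/- → run E
t=8: L0/L1/L2 = EG/-/- → run E
t=9: L0/L1/L2 = EG/-/- → run E
t=10: L0/L1/L2 = G/E/- → run G
t=11: L0/L1/L2 = GH/E/- → run G
t=12: L0/L1/L2 = GH/E/- → run G
t=13: L0/L1/L2 = H/EG/- → run H
t=14: L0/L1/L2 = H/EG/- → run H
t=15: L0/L1/L2 = -/EG/- → run E
t=16: L0/L1/L2 = -/G/- → run G
t=17: (idle)
t=18: (idle)
t=19: (idle)
t=20: (idle)
t=21: (idle)
t=22: (idle)
t=23: (idle)
t=24: (idle)
t=25: (idle)
t=26: (idle)
t=27: (idle)

context switches = 8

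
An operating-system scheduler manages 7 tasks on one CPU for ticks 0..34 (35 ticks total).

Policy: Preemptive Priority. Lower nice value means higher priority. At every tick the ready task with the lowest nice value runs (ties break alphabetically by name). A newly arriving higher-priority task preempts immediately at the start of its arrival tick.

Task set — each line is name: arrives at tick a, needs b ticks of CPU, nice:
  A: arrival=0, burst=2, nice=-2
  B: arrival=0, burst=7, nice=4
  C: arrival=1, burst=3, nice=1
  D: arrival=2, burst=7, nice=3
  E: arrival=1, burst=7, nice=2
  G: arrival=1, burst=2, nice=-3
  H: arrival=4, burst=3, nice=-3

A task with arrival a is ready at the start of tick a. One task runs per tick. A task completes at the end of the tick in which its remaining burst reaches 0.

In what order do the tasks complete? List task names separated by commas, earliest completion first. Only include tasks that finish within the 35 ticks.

completion order = G, A, H, C, E, D, B

t=0: ready={A,B} → run A
t=1: ready={A,B,C,E,G} → run G
t=2: ready={A,B,C,D,E,G} → run G
t=3: ready={A,B,C,D,E} → run A
t=4: ready={B,C,D,E,H} → run H
t=5: ready={B,C,D,E,H} → run H
t=6: ready={B,C,D,E,H} → run H
t=7: ready={B,C,D,E} → run C
t=8: ready={B,C,D,E} → run C
t=9: ready={B,C,D,E} → run C
t=10: ready={B,D,E} → run E
t=11: ready={B,D,E} → run E
t=12: ready={B,D,E} → run E
t=13: ready={B,D,E} → run E
t=14: ready={B,D,E} → run E
t=15: ready={B,D,E} → run E
t=16: ready={B,D,E} → run E
t=17: ready={B,D} → run D
t=18: ready={B,D} → run D
t=19: ready={B,D} → run D
t=20: ready={B,D} → run D
t=21: ready={B,D} → run D
t=22: ready={B,D} → run D
t=23: ready={B,D} → run D
t=24: ready={B} → run B
t=25: ready={B} → run B
t=26: ready={B} → run B
t=27: ready={B} → run B
t=28: ready={B} → run B
t=29: ready={B} → run B
t=30: ready={B} → run B
t=31: (idle)
t=32: (idle)
t=33: (idle)
t=34: (idle)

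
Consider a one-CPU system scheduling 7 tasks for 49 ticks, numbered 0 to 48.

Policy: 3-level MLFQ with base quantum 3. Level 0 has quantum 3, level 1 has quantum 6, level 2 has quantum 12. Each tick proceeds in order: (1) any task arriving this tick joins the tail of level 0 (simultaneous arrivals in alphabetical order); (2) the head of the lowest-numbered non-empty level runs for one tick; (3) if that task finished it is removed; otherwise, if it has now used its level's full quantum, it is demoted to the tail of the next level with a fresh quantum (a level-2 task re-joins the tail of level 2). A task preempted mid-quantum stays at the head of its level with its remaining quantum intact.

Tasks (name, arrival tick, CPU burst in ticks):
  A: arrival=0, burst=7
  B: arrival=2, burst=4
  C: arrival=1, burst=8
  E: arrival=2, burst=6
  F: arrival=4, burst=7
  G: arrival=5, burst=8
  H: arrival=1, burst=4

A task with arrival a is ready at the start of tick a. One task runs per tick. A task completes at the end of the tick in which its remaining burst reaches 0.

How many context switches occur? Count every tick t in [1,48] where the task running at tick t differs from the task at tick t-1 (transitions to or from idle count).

t=0: L0/L1/L2 = A/-/- → run A
t=1: L0/L1/L2 = ACH/-/- → run A
t=2: L0/L1/L2 = ACHBE/-/- → run A
t=3: L0/L1/L2 = CHBE/A/- → run C
t=4: L0/L1/L2 = CHBEF/A/- → run C
t=5: L0/L1/L2 = CHBEFG/A/- → run C
t=6: L0/L1/L2 = HBEFG/AC/- → run H
t=7: L0/L1/L2 = HBEFG/AC/- → run H
t=8: L0/L1/L2 = HBEFG/AC/- → run H
t=9: L0/L1/L2 = BEFG/ACH/- → run B
t=10: L0/L1/L2 = BEFG/ACH/- → run B
t=11: L0/L1/L2 = BEFG/ACH/- → run B
t=12: L0/L1/L2 = EFG/ACHB/- → run E
t=13: L0/L1/L2 = EFG/ACHB/- → run E
t=14: L0/L1/L2 = EFG/ACHB/- → run E
t=15: L0/L1/L2 = FG/ACHBE/- → run F
t=16: L0/L1/L2 = FG/ACHBE/- → run F
t=17: L0/L1/L2 = FG/ACHBE/- → run F
t=18: L0/L1/L2 = G/ACHBEF/- → run G
t=19: L0/L1/L2 = G/ACHBEF/- → run G
t=20: L0/L1/L2 = G/ACHBEF/- → run G
t=21: L0/L1/L2 = -/ACHBEFG/- → run A
t=22: L0/L1/L2 = -/ACHBEFG/- → run A
t=23: L0/L1/L2 = -/ACHBEFG/- → run A
t=24: L0/L1/L2 = -/ACHBEFG/- → run A
t=25: L0/L1/L2 = -/CHBEFG/- → run C
t=26: L0/L1/L2 = -/CHBEFG/- → run C
t=27: L0/L1/L2 = -/CHBEFG/- → run C
t=28: L0/L1/L2 = -/CHBEFG/- → run C
t=29: L0/L1/L2 = -/CHBEFG/- → run C
t=30: L0/L1/L2 = -/HBEFG/- → run H
t=31: L0/L1/L2 = -/BEFG/- → run B
t=32: L0/L1/L2 = -/EFG/- → run E
t=33: L0/L1/L2 = -/EFG/- → run E
t=34: L0/L1/L2 = -/EFG/- → run E
t=35: L0/L1/L2 = -/FG/- → run F
t=36: L0/L1/L2 = -/FG/- → run F
t=37: L0/L1/L2 = -/FG/- → run F
t=38: L0/L1/L2 = -/FG/- → run F
t=39: L0/L1/L2 = -/G/- → run G
t=40: L0/L1/L2 = -/G/- → run G
t=41: L0/L1/L2 = -/G/- → run G
t=42: L0/L1/L2 = -/G/- → run G
t=43: L0/L1/L2 = -/G/- → run G
t=44: (idle)
t=45: (idle)
t=46: (idle)
t=47: (idle)
t=48: (idle)

context switches = 14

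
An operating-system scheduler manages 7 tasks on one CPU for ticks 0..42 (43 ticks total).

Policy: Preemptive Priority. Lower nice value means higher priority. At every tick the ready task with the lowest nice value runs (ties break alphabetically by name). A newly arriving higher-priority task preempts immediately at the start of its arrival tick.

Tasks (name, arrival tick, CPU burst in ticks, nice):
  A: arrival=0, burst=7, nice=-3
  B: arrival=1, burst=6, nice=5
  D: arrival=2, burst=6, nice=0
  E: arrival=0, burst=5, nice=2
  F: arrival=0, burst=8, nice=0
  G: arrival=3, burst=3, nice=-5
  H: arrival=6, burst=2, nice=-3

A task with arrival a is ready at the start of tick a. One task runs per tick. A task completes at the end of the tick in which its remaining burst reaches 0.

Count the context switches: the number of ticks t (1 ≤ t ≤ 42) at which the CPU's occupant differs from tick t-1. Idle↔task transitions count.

context switches = 8

t=0: ready={A,E,F} → run A
t=1: ready={A,B,E,F} → run A
t=2: ready={A,B,D,E,F} → run A
t=3: ready={A,B,D,E,F,G} → run G
t=4: ready={A,B,D,E,F,G} → run G
t=5: ready={A,B,D,E,F,G} → run G
t=6: ready={A,B,D,E,F,H} → run A
t=7: ready={A,B,D,E,F,H} → run A
t=8: ready={A,B,D,E,F,H} → run A
t=9: ready={A,B,D,E,F,H} → run A
t=10: ready={B,D,E,F,H} → run H
t=11: ready={B,D,E,F,H} → run H
t=12: ready={B,D,E,F} → run D
t=13: ready={B,D,E,F} → run D
t=14: ready={B,D,E,F} → run D
t=15: ready={B,D,E,F} → run D
t=16: ready={B,D,E,F} → run D
t=17: ready={B,D,E,F} → run D
t=18: ready={B,E,F} → run F
t=19: ready={B,E,F} → run F
t=20: ready={B,E,F} → run F
t=21: ready={B,E,F} → run F
t=22: ready={B,E,F} → run F
t=23: ready={B,E,F} → run F
t=24: ready={B,E,F} → run F
t=25: ready={B,E,F} → run F
t=26: ready={B,E} → run E
t=27: ready={B,E} → run E
t=28: ready={B,E} → run E
t=29: ready={B,E} → run E
t=30: ready={B,E} → run E
t=31: ready={B} → run B
t=32: ready={B} → run B
t=33: ready={B} → run B
t=34: ready={B} → run B
t=35: ready={B} → run B
t=36: ready={B} → run B
t=37: (idle)
t=38: (idle)
t=39: (idle)
t=40: (idle)
t=41: (idle)
t=42: (idle)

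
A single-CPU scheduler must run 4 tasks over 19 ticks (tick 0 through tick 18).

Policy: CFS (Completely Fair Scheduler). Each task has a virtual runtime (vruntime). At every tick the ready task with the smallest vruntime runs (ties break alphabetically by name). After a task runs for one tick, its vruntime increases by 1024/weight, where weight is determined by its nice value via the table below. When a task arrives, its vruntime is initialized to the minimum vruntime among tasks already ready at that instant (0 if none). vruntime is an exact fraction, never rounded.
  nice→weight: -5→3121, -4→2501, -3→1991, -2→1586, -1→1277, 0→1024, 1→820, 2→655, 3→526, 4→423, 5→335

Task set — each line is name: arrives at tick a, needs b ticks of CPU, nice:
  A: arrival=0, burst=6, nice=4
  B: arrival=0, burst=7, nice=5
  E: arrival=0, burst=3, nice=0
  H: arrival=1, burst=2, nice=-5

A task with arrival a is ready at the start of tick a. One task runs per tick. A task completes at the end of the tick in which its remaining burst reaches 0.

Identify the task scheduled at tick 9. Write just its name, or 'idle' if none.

running at tick 9 = A

t=0: vr[A=0 B=0 E=0] → run A
t=1: vr[A=1024/423 B=0 E=0 H=0] → run B
t=2: vr[A=1024/423 B=1024/335 E=0 H=0] → run E
t=3: vr[A=1024/423 B=1024/335 E=1 H=0] → run H
t=4: vr[A=1024/423 B=1024/335 E=1 H=1024/3121] → run H
t=5: vr[A=1024/423 B=1024/335 E=1] → run E
t=6: vr[A=1024/423 B=1024/335 E=2] → run E
t=7: vr[A=1024/423 B=1024/335] → run A
t=8: vr[A=2048/423 B=1024/335] → run B
t=9: vr[A=2048/423 B=2048/335] → run A
t=10: vr[A=1024/141 B=2048/335] → run B
t=11: vr[A=1024/141 B=3072/335] → run A
t=12: vr[A=4096/423 B=3072/335] → run B
t=13: vr[A=4096/423 B=4096/335] → run A
t=14: vr[A=5120/423 B=4096/335] → run A
t=15: vr[B=4096/335] → run B
t=16: vr[B=1024/67] → run B
t=17: vr[B=6144/335] → run B
t=18: (idle)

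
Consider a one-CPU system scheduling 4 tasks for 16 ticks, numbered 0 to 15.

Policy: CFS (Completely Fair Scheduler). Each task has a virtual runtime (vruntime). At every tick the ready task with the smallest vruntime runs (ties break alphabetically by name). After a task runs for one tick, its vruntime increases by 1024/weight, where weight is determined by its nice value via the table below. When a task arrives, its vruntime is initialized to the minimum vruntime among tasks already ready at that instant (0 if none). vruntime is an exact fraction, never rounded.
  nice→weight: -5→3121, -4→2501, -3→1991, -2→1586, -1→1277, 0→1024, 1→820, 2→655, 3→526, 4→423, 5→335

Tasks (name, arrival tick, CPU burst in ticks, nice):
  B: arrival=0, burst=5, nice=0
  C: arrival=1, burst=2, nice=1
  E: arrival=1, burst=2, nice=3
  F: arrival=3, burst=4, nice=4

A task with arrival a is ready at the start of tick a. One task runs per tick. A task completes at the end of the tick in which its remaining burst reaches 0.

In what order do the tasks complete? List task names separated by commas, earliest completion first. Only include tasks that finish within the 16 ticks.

t=0: vr[B=0] → run B
t=1: vr[B=1 C=1 E=1] → run B
t=2: vr[B=2 C=1 E=1] → run C
t=3: vr[B=2 C=461/205 E=1 F=1] → run E
t=4: vr[B=2 C=461/205 E=775/263 F=1] → run F
t=5: vr[B=2 C=461/205 E=775/263 F=1447/423] → run B
t=6: vr[B=3 C=461/205 E=775/263 F=1447/423] → run C
t=7: vr[B=3 E=775/263 F=1447/423] → run E
t=8: vr[B=3 F=1447/423] → run B
t=9: vr[B=4 F=1447/423] → run F
t=10: vr[B=4 F=2471/423] → run B
t=11: vr[F=2471/423] → run F
t=12: vr[F=1165/141] → run F
t=13: (idle)
t=14: (idle)
t=15: (idle)

completion order = C, E, B, F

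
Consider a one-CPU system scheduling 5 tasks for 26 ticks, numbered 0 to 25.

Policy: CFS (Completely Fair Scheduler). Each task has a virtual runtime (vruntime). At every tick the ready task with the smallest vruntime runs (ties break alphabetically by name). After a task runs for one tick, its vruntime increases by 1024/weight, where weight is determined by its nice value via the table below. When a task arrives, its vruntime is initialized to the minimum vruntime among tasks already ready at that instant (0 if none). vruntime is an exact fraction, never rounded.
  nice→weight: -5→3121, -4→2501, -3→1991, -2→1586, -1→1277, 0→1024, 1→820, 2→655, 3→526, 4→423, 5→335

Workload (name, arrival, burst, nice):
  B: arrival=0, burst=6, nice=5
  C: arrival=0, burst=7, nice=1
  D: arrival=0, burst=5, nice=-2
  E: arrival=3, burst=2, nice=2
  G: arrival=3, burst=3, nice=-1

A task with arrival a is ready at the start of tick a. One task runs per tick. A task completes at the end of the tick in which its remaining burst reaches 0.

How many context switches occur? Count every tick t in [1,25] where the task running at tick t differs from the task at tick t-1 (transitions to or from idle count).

context switches = 18

t=0: vr[B=0 C=0 D=0] → run B
t=1: vr[B=1024/335 C=0 D=0] → run C
t=2: vr[B=1024/335 C=256/205 D=0] → run D
t=3: vr[B=1024/335 C=256/205 D=512/793 E=512/793 G=512/793] → run D
t=4: vr[B=1024/335 C=256/205 D=1024/793 E=512/793 G=512/793] → run E
t=5: vr[B=1024/335 C=256/205 D=1024/793 E=1147392/519415 G=512/793] → run G
t=6: vr[B=1024/335 C=256/205 D=1024/793 E=1147392/519415 G=1465856/1012661] → run C
t=7: vr[B=1024/335 C=512/205 D=1024/793 E=1147392/519415 G=1465856/1012661] → run D
t=8: vr[B=1024/335 C=512/205 D=1536/793 E=1147392/519415 G=1465856/1012661] → run G
t=9: vr[B=1024/335 C=512/205 D=1536/793 E=1147392/519415 G=2277888/1012661] → run D
t=10: vr[B=1024/335 C=512/205 D=2048/793 E=1147392/519415 G=2277888/1012661] → run E
t=11: vr[B=1024/335 C=512/205 D=2048/793 G=2277888/1012661] → run G
t=12: vr[B=1024/335 C=512/205 D=2048/793] → run C
t=13: vr[B=1024/335 C=768/205 D=2048/793] → run D
t=14: vr[B=1024/335 C=768/205] → run B
t=15: vr[B=2048/335 C=768/205] → run C
t=16: vr[B=2048/335 C=1024/205] → run C
t=17: vr[B=2048/335 C=256/41] → run B
t=18: vr[B=3072/335 C=256/41] → run C
t=19: vr[B=3072/335 C=1536/205] → run C
t=20: vr[B=3072/335] → run B
t=21: vr[B=4096/335] → run B
t=22: vr[B=1024/67] → run B
t=23: (idle)
t=24: (idle)
t=25: (idle)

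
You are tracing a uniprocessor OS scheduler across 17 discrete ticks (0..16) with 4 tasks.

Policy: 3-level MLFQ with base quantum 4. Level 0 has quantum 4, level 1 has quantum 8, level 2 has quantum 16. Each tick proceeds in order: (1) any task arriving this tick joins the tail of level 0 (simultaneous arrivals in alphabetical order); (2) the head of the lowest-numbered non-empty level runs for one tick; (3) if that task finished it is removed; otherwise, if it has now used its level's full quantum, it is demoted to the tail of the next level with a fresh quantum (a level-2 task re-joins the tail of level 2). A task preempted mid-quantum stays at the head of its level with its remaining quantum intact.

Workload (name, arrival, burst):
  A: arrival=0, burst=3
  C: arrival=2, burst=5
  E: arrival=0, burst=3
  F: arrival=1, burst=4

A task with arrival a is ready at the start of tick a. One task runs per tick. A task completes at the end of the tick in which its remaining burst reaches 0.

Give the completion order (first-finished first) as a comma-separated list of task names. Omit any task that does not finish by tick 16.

completion order = A, E, F, C

t=0: L0/L1/L2 = AE/-/- → run A
t=1: L0/L1/L2 = AEF/-/- → run A
t=2: L0/L1/L2 = AEFC/-/- → run A
t=3: L0/L1/L2 = EFC/-/- → run E
t=4: L0/L1/L2 = EFC/-/- → run E
t=5: L0/L1/L2 = EFC/-/- → run E
t=6: L0/L1/L2 = FC/-/- → run F
t=7: L0/L1/L2 = FC/-/- → run F
t=8: L0/L1/L2 = FC/-/- → run F
t=9: L0/L1/L2 = FC/-/- → run F
t=10: L0/L1/L2 = C/-/- → run C
t=11: L0/L1/L2 = C/-/- → run C
t=12: L0/L1/L2 = C/-/- → run C
t=13: L0/L1/L2 = C/-/- → run C
t=14: L0/L1/L2 = -/C/- → run C
t=15: (idle)
t=16: (idle)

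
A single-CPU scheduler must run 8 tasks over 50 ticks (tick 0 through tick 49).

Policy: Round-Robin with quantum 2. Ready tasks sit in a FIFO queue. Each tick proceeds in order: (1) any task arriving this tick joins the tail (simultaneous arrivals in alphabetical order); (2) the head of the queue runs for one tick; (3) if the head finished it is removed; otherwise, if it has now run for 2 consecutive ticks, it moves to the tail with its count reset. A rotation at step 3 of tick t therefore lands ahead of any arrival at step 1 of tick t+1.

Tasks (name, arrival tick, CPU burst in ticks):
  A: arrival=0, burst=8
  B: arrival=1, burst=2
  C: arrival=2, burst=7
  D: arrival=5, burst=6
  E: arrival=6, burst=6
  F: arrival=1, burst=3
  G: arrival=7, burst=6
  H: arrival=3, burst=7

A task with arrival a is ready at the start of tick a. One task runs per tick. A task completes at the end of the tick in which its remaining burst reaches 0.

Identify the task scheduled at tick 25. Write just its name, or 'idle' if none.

t=0: queue=[A] q_used=0 → run A
t=1: queue=[A,B,F] q_used=1 → run A
t=2: queue=[B,F,A,C] q_used=0 → run B
t=3: queue=[B,F,A,C,H] q_used=1 → run B
t=4: queue=[F,A,C,H] q_used=0 → run F
t=5: queue=[F,A,C,H,D] q_used=1 → run F
t=6: queue=[A,C,H,D,F,E] q_used=0 → run A
t=7: queue=[A,C,H,D,F,E,G] q_used=1 → run A
t=8: queue=[C,H,D,F,E,G,A] q_used=0 → run C
t=9: queue=[C,H,D,F,E,G,A] q_used=1 → run C
t=10: queue=[H,D,F,E,G,A,C] q_used=0 → run H
t=11: queue=[H,D,F,E,G,A,C] q_used=1 → run H
t=12: queue=[D,F,E,G,A,C,H] q_used=0 → run D
t=13: queue=[D,F,E,G,A,C,H] q_used=1 → run D
t=14: queue=[F,E,G,A,C,H,D] q_used=0 → run F
t=15: queue=[E,G,A,C,H,D] q_used=0 → run E
t=16: queue=[E,G,A,C,H,D] q_used=1 → run E
t=17: queue=[G,A,C,H,D,E] q_used=0 → run G
t=18: queue=[G,A,C,H,D,E] q_used=1 → run G
t=19: queue=[A,C,H,D,E,G] q_used=0 → run A
t=20: queue=[A,C,H,D,E,G] q_used=1 → run A
t=21: queue=[C,H,D,E,G,A] q_used=0 → run C
t=22: queue=[C,H,D,E,G,A] q_used=1 → run C
t=23: queue=[H,D,E,G,A,C] q_used=0 → run H
t=24: queue=[H,D,E,G,A,C] q_used=1 → run H
t=25: queue=[D,E,G,A,C,H] q_used=0 → run D
t=26: queue=[D,E,G,A,C,H] q_used=1 → run D
t=27: queue=[E,G,A,C,H,D] q_used=0 → run E
t=28: queue=[E,G,A,C,H,D] q_used=1 → run E
t=29: queue=[G,A,C,H,D,E] q_used=0 → run G
t=30: queue=[G,A,C,H,D,E] q_used=1 → run G
t=31: queue=[A,C,H,D,E,G] q_used=0 → run A
t=32: queue=[A,C,H,D,E,G] q_used=1 → run A
t=33: queue=[C,H,D,E,G] q_used=0 → run C
t=34: queue=[C,H,D,E,G] q_used=1 → run C
t=35: queue=[H,D,E,G,C] q_used=0 → run H
t=36: queue=[H,D,E,G,C] q_used=1 → run H
t=37: queue=[D,E,G,C,H] q_used=0 → run D
t=38: queue=[D,E,G,C,H] q_used=1 → run D
t=39: queue=[E,G,C,H] q_used=0 → run E
t=40: queue=[E,G,C,H] q_used=1 → run E
t=41: queue=[G,C,H] q_used=0 → run G
t=42: queue=[G,C,H] q_used=1 → run G
t=43: queue=[C,H] q_used=0 → run C
t=44: queue=[H] q_used=0 → run H
t=45: (idle)
t=46: (idle)
t=47: (idle)
t=48: (idle)
t=49: (idle)

running at tick 25 = D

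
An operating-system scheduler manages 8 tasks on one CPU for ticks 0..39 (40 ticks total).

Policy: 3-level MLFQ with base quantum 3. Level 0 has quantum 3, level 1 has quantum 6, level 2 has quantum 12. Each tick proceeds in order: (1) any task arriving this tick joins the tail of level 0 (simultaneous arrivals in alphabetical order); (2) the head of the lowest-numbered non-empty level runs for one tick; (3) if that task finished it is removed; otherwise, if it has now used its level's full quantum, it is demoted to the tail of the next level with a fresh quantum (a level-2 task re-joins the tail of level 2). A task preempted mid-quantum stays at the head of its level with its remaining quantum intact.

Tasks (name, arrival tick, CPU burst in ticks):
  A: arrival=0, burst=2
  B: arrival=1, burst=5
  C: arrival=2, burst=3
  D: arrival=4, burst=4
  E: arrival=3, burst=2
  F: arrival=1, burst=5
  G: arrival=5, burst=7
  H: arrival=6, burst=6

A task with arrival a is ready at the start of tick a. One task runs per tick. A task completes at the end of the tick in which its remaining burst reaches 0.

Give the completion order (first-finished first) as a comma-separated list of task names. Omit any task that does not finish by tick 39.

completion order = A, C, E, B, F, D, G, H

t=0: L0/L1/L2 = A/-/- → run A
t=1: L0/L1/L2 = ABF/-/- → run A
t=2: L0/L1/L2 = BFC/-/- → run B
t=3: L0/L1/L2 = BFCE/-/- → run B
t=4: L0/L1/L2 = BFCED/-/- → run B
t=5: L0/L1/L2 = FCEDG/B/- → run F
t=6: L0/L1/L2 = FCEDGH/B/- → run F
t=7: L0/L1/L2 = FCEDGH/B/- → run F
t=8: L0/L1/L2 = CEDGH/BF/- → run C
t=9: L0/L1/L2 = CEDGH/BF/- → run C
t=10: L0/L1/L2 = CEDGH/BF/- → run C
t=11: L0/L1/L2 = EDGH/BF/- → run E
t=12: L0/L1/L2 = EDGH/BF/- → run E
t=13: L0/L1/L2 = DGH/BF/- → run D
t=14: L0/L1/L2 = DGH/BF/- → run D
t=15: L0/L1/L2 = DGH/BF/- → run D
t=16: L0/L1/L2 = GH/BFD/- → run G
t=17: L0/L1/L2 = GH/BFD/- → run G
t=18: L0/L1/L2 = GH/BFD/- → run G
t=19: L0/L1/L2 = H/BFDG/- → run H
t=20: L0/L1/L2 = H/BFDG/- → run H
t=21: L0/L1/L2 = H/BFDG/- → run H
t=22: L0/L1/L2 = -/BFDGH/- → run B
t=23: L0/L1/L2 = -/BFDGH/- → run B
t=24: L0/L1/L2 = -/FDGH/- → run F
t=25: L0/L1/L2 = -/FDGH/- → run F
t=26: L0/L1/L2 = -/DGH/- → run D
t=27: L0/L1/L2 = -/GH/- → run G
t=28: L0/L1/L2 = -/GH/- → run G
t=29: L0/L1/L2 = -/GH/- → run G
t=30: L0/L1/L2 = -/GH/- → run G
t=31: L0/L1/L2 = -/H/- → run H
t=32: L0/L1/L2 = -/H/- → run H
t=33: L0/L1/L2 = -/H/- → run H
t=34: (idle)
t=35: (idle)
t=36: (idle)
t=37: (idle)
t=38: (idle)
t=39: (idle)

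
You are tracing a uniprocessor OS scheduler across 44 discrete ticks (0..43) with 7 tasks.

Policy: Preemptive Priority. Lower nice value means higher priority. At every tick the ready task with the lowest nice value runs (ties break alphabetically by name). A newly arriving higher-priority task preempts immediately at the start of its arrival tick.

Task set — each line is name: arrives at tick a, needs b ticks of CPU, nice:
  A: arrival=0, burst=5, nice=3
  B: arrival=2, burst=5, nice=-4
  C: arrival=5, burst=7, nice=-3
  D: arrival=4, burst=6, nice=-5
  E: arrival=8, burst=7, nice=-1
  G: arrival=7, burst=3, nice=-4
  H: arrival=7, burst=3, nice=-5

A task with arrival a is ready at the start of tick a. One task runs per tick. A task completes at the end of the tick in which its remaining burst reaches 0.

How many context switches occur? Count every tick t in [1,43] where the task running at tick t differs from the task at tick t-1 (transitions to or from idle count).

t=0: ready={A} → run A
t=1: ready={A} → run A
t=2: ready={A,B} → run B
t=3: ready={A,B} → run B
t=4: ready={A,B,D} → run D
t=5: ready={A,B,C,D} → run D
t=6: ready={A,B,C,D} → run D
t=7: ready={A,B,C,D,G,H} → run D
t=8: ready={A,B,C,D,E,G,H} → run D
t=9: ready={A,B,C,D,E,G,H} → run D
t=10: ready={A,B,C,E,G,H} → run H
t=11: ready={A,B,C,E,G,H} → run H
t=12: ready={A,B,C,E,G,H} → run H
t=13: ready={A,B,C,E,G} → run B
t=14: ready={A,B,C,E,G} → run B
t=15: ready={A,B,C,E,G} → run B
t=16: ready={A,C,E,G} → run G
t=17: ready={A,C,E,G} → run G
t=18: ready={A,C,E,G} → run G
t=19: ready={A,C,E} → run C
t=20: ready={A,C,E} → run C
t=21: ready={A,C,E} → run C
t=22: ready={A,C,E} → run C
t=23: ready={A,C,E} → run C
t=24: ready={A,C,E} → run C
t=25: ready={A,C,E} → run C
t=26: ready={A,E} → run E
t=27: ready={A,E} → run E
t=28: ready={A,E} → run E
t=29: ready={A,E} → run E
t=30: ready={A,E} → run E
t=31: ready={A,E} → run E
t=32: ready={A,E} → run E
t=33: ready={A} → run A
t=34: ready={A} → run A
t=35: ready={A} → run A
t=36: (idle)
t=37: (idle)
t=38: (idle)
t=39: (idle)
t=40: (idle)
t=41: (idle)
t=42: (idle)
t=43: (idle)

context switches = 9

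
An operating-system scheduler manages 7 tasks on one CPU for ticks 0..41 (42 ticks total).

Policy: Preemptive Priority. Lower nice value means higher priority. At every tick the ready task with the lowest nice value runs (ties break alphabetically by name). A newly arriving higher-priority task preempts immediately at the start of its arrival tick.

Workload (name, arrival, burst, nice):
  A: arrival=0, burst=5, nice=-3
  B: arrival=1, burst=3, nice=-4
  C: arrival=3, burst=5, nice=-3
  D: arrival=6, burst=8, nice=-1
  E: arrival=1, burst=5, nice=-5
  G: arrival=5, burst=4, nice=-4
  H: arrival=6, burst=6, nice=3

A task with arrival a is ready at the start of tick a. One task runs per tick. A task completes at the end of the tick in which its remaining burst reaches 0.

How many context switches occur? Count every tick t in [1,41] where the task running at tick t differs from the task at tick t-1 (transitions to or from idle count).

t=0: ready={A} → run A
t=1: ready={A,B,E} → run E
t=2: ready={A,B,E} → run E
t=3: ready={A,B,C,E} → run E
t=4: ready={A,B,C,E} → run E
t=5: ready={A,B,C,E,G} → run E
t=6: ready={A,B,C,D,G,H} → run B
t=7: ready={A,B,C,D,G,H} → run B
t=8: ready={A,B,C,D,G,H} → run B
t=9: ready={A,C,D,G,H} → run G
t=10: ready={A,C,D,G,H} → run G
t=11: ready={A,C,D,G,H} → run G
t=12: ready={A,C,D,G,H} → run G
t=13: ready={A,C,D,H} → run A
t=14: ready={A,C,D,H} → run A
t=15: ready={A,C,D,H} → run A
t=16: ready={A,C,D,H} → run A
t=17: ready={C,D,H} → run C
t=18: ready={C,D,H} → run C
t=19: ready={C,D,H} → run C
t=20: ready={C,D,H} → run C
t=21: ready={C,D,H} → run C
t=22: ready={D,H} → run D
t=23: ready={D,H} → run D
t=24: ready={D,H} → run D
t=25: ready={D,H} → run D
t=26: ready={D,H} → run D
t=27: ready={D,H} → run D
t=28: ready={D,H} → run D
t=29: ready={D,H} → run D
t=30: ready={H} → run H
t=31: ready={H} → run H
t=32: ready={H} → run H
t=33: ready={H} → run H
t=34: ready={H} → run H
t=35: ready={H} → run H
t=36: (idle)
t=37: (idle)
t=38: (idle)
t=39: (idle)
t=40: (idle)
t=41: (idle)

context switches = 8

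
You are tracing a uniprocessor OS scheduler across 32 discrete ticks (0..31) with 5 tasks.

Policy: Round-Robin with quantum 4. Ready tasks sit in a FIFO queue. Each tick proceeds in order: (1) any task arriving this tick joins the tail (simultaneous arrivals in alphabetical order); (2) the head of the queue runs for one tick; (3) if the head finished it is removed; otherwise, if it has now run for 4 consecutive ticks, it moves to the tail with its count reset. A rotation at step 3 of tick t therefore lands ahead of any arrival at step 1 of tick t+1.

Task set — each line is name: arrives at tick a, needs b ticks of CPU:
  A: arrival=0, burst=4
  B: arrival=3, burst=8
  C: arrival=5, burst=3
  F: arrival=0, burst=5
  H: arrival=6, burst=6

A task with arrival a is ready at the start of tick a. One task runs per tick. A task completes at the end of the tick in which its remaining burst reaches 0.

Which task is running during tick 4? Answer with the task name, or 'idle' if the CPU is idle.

t=0: queue=[A,F] q_used=0 → run A
t=1: queue=[A,F] q_used=1 → run A
t=2: queue=[A,F] q_used=2 → run A
t=3: queue=[A,F,B] q_used=3 → run A
t=4: queue=[F,B] q_used=0 → run F
t=5: queue=[F,B,C] q_used=1 → run F
t=6: queue=[F,B,C,H] q_used=2 → run F
t=7: queue=[F,B,C,H] q_used=3 → run F
t=8: queue=[B,C,H,F] q_used=0 → run B
t=9: queue=[B,C,H,F] q_used=1 → run B
t=10: queue=[B,C,H,F] q_used=2 → run B
t=11: queue=[B,C,H,F] q_used=3 → run B
t=12: queue=[C,H,F,B] q_used=0 → run C
t=13: queue=[C,H,F,B] q_used=1 → run C
t=14: queue=[C,H,F,B] q_used=2 → run C
t=15: queue=[H,F,B] q_used=0 → run H
t=16: queue=[H,F,B] q_used=1 → run H
t=17: queue=[H,F,B] q_used=2 → run H
t=18: queue=[H,F,B] q_used=3 → run H
t=19: queue=[F,B,H] q_used=0 → run F
t=20: queue=[B,H] q_used=0 → run B
t=21: queue=[B,H] q_used=1 → run B
t=22: queue=[B,H] q_used=2 → run B
t=23: queue=[B,H] q_used=3 → run B
t=24: queue=[H] q_used=0 → run H
t=25: queue=[H] q_used=1 → run H
t=26: (idle)
t=27: (idle)
t=28: (idle)
t=29: (idle)
t=30: (idle)
t=31: (idle)

running at tick 4 = F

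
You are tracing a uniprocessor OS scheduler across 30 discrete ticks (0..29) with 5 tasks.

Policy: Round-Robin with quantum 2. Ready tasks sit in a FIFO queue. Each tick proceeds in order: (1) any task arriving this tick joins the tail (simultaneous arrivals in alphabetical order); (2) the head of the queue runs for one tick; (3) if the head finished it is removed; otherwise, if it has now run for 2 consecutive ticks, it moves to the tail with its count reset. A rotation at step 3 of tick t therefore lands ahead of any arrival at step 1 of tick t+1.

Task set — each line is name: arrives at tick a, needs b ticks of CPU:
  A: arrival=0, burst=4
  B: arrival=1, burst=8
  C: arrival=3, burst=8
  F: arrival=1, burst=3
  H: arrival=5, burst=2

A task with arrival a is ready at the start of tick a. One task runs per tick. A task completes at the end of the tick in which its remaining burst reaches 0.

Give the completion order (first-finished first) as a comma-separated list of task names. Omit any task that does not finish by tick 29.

t=0: queue=[A] q_used=0 → run A
t=1: queue=[A,B,F] q_used=1 → run A
t=2: queue=[B,F,A] q_used=0 → run B
t=3: queue=[B,F,A,C] q_used=1 → run B
t=4: queue=[F,A,C,B] q_used=0 → run F
t=5: queue=[F,A,C,B,H] q_used=1 → run F
t=6: queue=[A,C,B,H,F] q_used=0 → run A
t=7: queue=[A,C,B,H,F] q_used=1 → run A
t=8: queue=[C,B,H,F] q_used=0 → run C
t=9: queue=[C,B,H,F] q_used=1 → run C
t=10: queue=[B,H,F,C] q_used=0 → run B
t=11: queue=[B,H,F,C] q_used=1 → run B
t=12: queue=[H,F,C,B] q_used=0 → run H
t=13: queue=[H,F,C,B] q_used=1 → run H
t=14: queue=[F,C,B] q_used=0 → run F
t=15: queue=[C,B] q_used=0 → run C
t=16: queue=[C,B] q_used=1 → run C
t=17: queue=[B,C] q_used=0 → run B
t=18: queue=[B,C] q_used=1 → run B
t=19: queue=[C,B] q_used=0 → run C
t=20: queue=[C,B] q_used=1 → run C
t=21: queue=[B,C] q_used=0 → run B
t=22: queue=[B,C] q_used=1 → run B
t=23: queue=[C] q_used=0 → run C
t=24: queue=[C] q_used=1 → run C
t=25: (idle)
t=26: (idle)
t=27: (idle)
t=28: (idle)
t=29: (idle)

completion order = A, H, F, B, C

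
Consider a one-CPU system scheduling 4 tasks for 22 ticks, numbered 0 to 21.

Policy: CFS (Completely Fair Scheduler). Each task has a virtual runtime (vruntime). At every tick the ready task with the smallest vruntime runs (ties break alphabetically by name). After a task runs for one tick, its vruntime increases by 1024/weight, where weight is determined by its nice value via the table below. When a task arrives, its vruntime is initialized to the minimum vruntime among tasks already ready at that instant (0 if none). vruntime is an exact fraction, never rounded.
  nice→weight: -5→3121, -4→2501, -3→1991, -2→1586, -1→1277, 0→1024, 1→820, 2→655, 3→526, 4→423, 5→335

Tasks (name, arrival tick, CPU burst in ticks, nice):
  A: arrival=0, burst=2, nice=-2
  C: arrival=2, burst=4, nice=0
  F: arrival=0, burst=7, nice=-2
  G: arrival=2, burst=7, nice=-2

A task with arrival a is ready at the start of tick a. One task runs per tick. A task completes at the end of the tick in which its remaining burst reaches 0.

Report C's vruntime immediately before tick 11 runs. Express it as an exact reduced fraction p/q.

vruntime(C, start of tick 11) = 2098/793

t=0: vr[A=0 F=0] → run A
t=1: vr[A=512/793 F=0] → run F
t=2: vr[A=512/793 C=512/793 F=512/793 G=512/793] → run A
t=3: vr[C=512/793 F=512/793 G=512/793] → run C
t=4: vr[C=1305/793 F=512/793 G=512/793] → run F
t=5: vr[C=1305/793 F=1024/793 G=512/793] → run G
t=6: vr[C=1305/793 F=1024/793 G=1024/793] → run F
t=7: vr[C=1305/793 F=1536/793 G=1024/793] → run G
t=8: vr[C=1305/793 F=1536/793 G=1536/793] → run C
t=9: vr[C=2098/793 F=1536/793 G=1536/793] → run F
t=10: vr[C=2098/793 F=2048/793 G=1536/793] → run G
t=11: vr[C=2098/793 F=2048/793 G=2048/793] → run F
t=12: vr[C=2098/793 F=2560/793 G=2048/793] → run G
t=13: vr[C=2098/793 F=2560/793 G=2560/793] → run C
t=14: vr[C=2891/793 F=2560/793 G=2560/793] → run F
t=15: vr[C=2891/793 F=3072/793 G=2560/793] → run G
t=16: vr[C=2891/793 F=3072/793 G=3072/793] → run C
t=17: vr[F=3072/793 G=3072/793] → run F
t=18: vr[G=3072/793] → run G
t=19: vr[G=3584/793] → run G
t=20: (idle)
t=21: (idle)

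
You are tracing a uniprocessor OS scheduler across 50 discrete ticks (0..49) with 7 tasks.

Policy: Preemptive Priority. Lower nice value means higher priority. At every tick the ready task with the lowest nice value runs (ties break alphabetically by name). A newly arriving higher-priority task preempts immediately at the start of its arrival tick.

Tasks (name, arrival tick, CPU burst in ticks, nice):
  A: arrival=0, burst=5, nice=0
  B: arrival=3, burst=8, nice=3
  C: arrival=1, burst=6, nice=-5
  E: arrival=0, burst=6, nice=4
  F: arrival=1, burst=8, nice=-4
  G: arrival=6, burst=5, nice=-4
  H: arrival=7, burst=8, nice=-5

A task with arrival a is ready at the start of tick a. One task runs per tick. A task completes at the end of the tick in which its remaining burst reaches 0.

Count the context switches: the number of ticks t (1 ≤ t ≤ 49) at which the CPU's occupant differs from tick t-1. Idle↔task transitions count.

context switches = 8

t=0: ready={A,E} → run A
t=1: ready={A,C,E,F} → run C
t=2: ready={A,C,E,F} → run C
t=3: ready={A,B,C,E,F} → run C
t=4: ready={A,B,C,E,F} → run C
t=5: ready={A,B,C,E,F} → run C
t=6: ready={A,B,C,E,F,G} → run C
t=7: ready={A,B,E,F,G,H} → run H
t=8: ready={A,B,E,F,G,H} → run H
t=9: ready={A,B,E,F,G,H} → run H
t=10: ready={A,B,E,F,G,H} → run H
t=11: ready={A,B,E,F,G,H} → run H
t=12: ready={A,B,E,F,G,H} → run H
t=13: ready={A,B,E,F,G,H} → run H
t=14: ready={A,B,E,F,G,H} → run H
t=15: ready={A,B,E,F,G} → run F
t=16: ready={A,B,E,F,G} → run F
t=17: ready={A,B,E,F,G} → run F
t=18: ready={A,B,E,F,G} → run F
t=19: ready={A,B,E,F,G} → run F
t=20: ready={A,B,E,F,G} → run F
t=21: ready={A,B,E,F,G} → run F
t=22: ready={A,B,E,F,G} → run F
t=23: ready={A,B,E,G} → run G
t=24: ready={A,B,E,G} → run G
t=25: ready={A,B,E,G} → run G
t=26: ready={A,B,E,G} → run G
t=27: ready={A,B,E,G} → run G
t=28: ready={A,B,E} → run A
t=29: ready={A,B,E} → run A
t=30: ready={A,B,E} → run A
t=31: ready={A,B,E} → run A
t=32: ready={B,E} → run B
t=33: ready={B,E} → run B
t=34: ready={B,E} → run B
t=35: ready={B,E} → run B
t=36: ready={B,E} → run B
t=37: ready={B,E} → run B
t=38: ready={B,E} → run B
t=39: ready={B,E} → run B
t=40: ready={E} → run E
t=41: ready={E} → run E
t=42: ready={E} → run E
t=43: ready={E} → run E
t=44: ready={E} → run E
t=45: ready={E} → run E
t=46: (idle)
t=47: (idle)
t=48: (idle)
t=49: (idle)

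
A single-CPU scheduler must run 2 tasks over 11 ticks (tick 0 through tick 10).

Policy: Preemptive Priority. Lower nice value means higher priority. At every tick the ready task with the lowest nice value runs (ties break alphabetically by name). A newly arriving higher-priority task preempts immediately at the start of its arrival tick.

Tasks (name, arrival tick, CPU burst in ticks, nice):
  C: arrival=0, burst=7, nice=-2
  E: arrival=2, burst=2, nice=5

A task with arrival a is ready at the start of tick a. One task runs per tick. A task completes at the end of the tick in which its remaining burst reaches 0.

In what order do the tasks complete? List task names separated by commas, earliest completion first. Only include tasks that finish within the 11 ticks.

t=0: ready={C} → run C
t=1: ready={C} → run C
t=2: ready={C,E} → run C
t=3: ready={C,E} → run C
t=4: ready={C,E} → run C
t=5: ready={C,E} → run C
t=6: ready={C,E} → run C
t=7: ready={E} → run E
t=8: ready={E} → run E
t=9: (idle)
t=10: (idle)

completion order = C, E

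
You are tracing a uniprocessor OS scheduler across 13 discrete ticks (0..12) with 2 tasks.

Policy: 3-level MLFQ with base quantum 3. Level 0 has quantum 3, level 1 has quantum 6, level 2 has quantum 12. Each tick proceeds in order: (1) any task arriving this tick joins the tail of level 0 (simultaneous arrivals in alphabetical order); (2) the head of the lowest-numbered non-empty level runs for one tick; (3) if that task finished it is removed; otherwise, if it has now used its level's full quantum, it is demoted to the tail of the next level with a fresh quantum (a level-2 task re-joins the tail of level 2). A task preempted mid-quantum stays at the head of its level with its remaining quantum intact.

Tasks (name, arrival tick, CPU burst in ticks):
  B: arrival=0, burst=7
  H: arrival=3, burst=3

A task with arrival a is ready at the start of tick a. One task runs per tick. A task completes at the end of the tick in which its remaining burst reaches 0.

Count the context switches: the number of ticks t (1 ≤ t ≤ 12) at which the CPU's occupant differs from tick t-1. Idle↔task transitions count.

t=0: L0/L1/L2 = B/-/- → run B
t=1: L0/L1/L2 = B/-/- → run B
t=2: L0/L1/L2 = B/-/- → run B
t=3: L0/L1/L2 = H/B/- → run H
t=4: L0/L1/L2 = H/B/- → run H
t=5: L0/L1/L2 = H/B/- → run H
t=6: L0/L1/L2 = -/B/- → run B
t=7: L0/L1/L2 = -/B/- → run B
t=8: L0/L1/L2 = -/B/- → run B
t=9: L0/L1/L2 = -/B/- → run B
t=10: (idle)
t=11: (idle)
t=12: (idle)

context switches = 3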